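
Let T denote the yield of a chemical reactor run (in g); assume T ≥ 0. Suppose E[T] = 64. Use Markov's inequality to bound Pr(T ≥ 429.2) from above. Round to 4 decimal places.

Markov's inequality: for a non-negative random variable, Pr(T ≥ a) ≤ E[T]/a.
Here E[T] = 64 and a = 429.2, so the bound is 64/429.2 = 0.1491.

0.1491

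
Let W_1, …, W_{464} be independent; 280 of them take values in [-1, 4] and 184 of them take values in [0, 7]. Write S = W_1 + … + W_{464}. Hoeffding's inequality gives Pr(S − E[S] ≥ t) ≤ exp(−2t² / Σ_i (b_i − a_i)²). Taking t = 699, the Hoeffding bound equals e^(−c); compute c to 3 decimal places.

Σ(b_i − a_i)² = 280·5² + 184·7² = 16016.
c = 2t² / 16016 = 2·699² / 16016 = 61.0141.

61.014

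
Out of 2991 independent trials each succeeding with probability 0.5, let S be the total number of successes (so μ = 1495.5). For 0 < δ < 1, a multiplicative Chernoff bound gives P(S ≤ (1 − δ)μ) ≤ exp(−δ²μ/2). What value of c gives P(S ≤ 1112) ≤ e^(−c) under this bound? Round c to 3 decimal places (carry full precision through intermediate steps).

49.172

Write 1112 = (1 − δ)μ, so δ = 1 − 1112/1495.5 = 0.256436…
Then the exponent is δ²μ/2 = (μ − 1112)²/(2μ) = 49.171598.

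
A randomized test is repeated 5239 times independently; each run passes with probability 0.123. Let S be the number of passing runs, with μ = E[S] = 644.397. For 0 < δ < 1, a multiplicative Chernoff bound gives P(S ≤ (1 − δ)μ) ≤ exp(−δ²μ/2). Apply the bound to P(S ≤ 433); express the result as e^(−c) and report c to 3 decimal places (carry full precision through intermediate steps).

Write 433 = (1 − δ)μ, so δ = 1 − 433/644.397 = 0.328054…
Then the exponent is δ²μ/2 = (μ − 433)²/(2μ) = 34.674814.

34.675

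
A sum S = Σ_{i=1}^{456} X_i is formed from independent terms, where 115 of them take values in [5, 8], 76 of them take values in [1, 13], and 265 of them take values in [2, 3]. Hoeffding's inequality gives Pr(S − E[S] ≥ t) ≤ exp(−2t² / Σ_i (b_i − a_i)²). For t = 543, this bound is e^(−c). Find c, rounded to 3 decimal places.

48.162

Σ(b_i − a_i)² = 115·3² + 76·12² + 265·1² = 12244.
c = 2t² / 12244 = 2·543² / 12244 = 48.1622.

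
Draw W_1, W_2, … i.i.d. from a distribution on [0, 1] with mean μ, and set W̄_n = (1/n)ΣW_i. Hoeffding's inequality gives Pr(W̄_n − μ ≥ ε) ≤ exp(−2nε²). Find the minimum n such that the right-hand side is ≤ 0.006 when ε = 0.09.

Require exp(−2nε²) ≤ 0.006, i.e. 2nε² ≥ ln(1/0.006) = 5.115996.
So n ≥ 5.115996 / (2·0.09²) = 315.802.
The smallest integer n is 316.

316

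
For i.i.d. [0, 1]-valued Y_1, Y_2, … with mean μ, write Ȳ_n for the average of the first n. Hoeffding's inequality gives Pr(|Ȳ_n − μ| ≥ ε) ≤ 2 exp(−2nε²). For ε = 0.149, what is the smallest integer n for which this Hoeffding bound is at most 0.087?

71

Require 2·exp(−2nε²) ≤ 0.087, i.e. 2nε² ≥ ln(2/0.087) = 3.134994.
So n ≥ 3.134994 / (2·0.149²) = 70.605.
The smallest integer n is 71.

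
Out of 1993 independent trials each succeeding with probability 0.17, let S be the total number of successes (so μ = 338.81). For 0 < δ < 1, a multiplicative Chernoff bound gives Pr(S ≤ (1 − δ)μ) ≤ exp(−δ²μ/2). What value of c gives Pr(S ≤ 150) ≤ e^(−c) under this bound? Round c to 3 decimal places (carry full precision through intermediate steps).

Write 150 = (1 − δ)μ, so δ = 1 − 150/338.81 = 0.557274…
Then the exponent is δ²μ/2 = (μ − 150)²/(2μ) = 52.609451.

52.609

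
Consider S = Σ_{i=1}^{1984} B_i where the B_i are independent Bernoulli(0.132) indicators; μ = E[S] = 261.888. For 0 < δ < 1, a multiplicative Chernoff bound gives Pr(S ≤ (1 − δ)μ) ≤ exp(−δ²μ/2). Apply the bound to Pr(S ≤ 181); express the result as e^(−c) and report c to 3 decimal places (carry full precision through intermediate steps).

Write 181 = (1 − δ)μ, so δ = 1 − 181/261.888 = 0.3088649…
Then the exponent is δ²μ/2 = (μ − 181)²/(2μ) = 12.491730.

12.492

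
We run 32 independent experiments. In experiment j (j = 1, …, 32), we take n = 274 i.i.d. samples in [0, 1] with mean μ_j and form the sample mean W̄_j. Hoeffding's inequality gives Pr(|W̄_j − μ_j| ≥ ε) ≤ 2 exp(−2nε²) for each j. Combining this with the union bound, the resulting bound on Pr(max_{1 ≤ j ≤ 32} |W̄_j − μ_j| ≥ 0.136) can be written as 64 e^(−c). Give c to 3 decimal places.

10.136

Union bound over the 32 events: Pr(max_{1 ≤ j ≤ 32} |W̄_j − μ_j| ≥ 0.136) ≤ 32·2·exp(−2nε²) = 64 exp(−2·274·0.136²).
So c = 2·274·0.136² = 10.1358.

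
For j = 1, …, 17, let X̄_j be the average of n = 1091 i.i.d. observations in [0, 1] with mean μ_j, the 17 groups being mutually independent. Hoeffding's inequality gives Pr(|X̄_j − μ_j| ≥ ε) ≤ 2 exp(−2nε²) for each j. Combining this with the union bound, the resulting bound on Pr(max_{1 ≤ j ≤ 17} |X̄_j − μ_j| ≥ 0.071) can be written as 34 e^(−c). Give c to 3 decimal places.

Union bound over the 17 events: Pr(max_{1 ≤ j ≤ 17} |X̄_j − μ_j| ≥ 0.071) ≤ 17·2·exp(−2nε²) = 34 exp(−2·1091·0.071²).
So c = 2·1091·0.071² = 10.9995.

10.999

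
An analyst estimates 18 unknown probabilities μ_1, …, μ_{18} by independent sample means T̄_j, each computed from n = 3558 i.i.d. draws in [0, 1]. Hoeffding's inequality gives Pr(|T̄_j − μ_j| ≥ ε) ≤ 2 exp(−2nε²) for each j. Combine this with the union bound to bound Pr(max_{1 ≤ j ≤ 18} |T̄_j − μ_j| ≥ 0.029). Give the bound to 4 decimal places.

0.0906

Per-experiment Hoeffding bound: 2·exp(−2·3558·0.029²) = 2·exp(−5.98456) = 0.0050347.
Union bound over 18 events: 18·0.0050347 = 0.09062.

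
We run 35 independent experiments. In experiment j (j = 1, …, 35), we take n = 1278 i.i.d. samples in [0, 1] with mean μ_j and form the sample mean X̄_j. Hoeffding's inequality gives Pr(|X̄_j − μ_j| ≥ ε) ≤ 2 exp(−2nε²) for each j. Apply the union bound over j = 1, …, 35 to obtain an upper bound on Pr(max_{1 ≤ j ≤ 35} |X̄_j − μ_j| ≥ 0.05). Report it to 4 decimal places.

Per-experiment Hoeffding bound: 2·exp(−2·1278·0.05²) = 2·exp(−6.39000) = 0.0033565.
Union bound over 35 events: 35·0.0033565 = 0.11748.

0.1175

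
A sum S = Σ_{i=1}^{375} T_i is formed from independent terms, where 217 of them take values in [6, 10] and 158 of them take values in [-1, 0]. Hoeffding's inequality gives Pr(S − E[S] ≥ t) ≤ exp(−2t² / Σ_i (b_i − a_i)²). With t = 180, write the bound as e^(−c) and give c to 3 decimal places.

Σ(b_i − a_i)² = 217·4² + 158·1² = 3630.
c = 2t² / 3630 = 2·180² / 3630 = 17.8512.

17.851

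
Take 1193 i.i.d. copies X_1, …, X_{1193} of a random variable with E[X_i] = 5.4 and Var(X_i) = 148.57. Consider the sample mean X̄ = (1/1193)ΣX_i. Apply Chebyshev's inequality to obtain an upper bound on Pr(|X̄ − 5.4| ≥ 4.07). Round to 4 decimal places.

0.0075

Var(X̄) = Var(X_i)/n = 148.57/1193 = 0.12453.
Chebyshev: Pr(|X̄ − 5.4| ≥ 4.07) ≤ Var(X̄)/(4.07)² = 148.57/(1193·4.07²) = 0.0075.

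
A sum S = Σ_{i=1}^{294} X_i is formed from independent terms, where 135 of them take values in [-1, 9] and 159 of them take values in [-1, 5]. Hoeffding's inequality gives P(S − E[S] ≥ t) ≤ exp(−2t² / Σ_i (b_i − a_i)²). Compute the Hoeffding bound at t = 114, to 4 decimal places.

Σ(b_i − a_i)² = 135·10² + 159·6² = 19224.
Exponent = 2·114² / 19224 = 1.35206.
Bound = exp(−1.35206) = 0.25871.

0.2587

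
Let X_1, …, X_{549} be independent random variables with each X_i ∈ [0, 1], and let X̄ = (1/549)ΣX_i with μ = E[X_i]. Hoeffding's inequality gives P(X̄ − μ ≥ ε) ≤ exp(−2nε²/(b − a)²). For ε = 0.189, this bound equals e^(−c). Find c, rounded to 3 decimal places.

c = 2nε²/(b − a)² = 2·549·0.189² / 1² = 39.2217.

39.222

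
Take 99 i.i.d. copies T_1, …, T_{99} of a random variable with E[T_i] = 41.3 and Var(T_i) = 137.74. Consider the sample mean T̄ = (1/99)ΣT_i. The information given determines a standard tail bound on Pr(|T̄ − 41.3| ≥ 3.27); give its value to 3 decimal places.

0.130

With mean and variance of each term known, Chebyshev's inequality bounds the deviation of the sum (or sample mean).
Var(T̄) = Var(T_i)/n = 137.74/99 = 1.3913.
Chebyshev: Pr(|T̄ − 41.3| ≥ 3.27) ≤ Var(T̄)/(3.27)² = 137.74/(99·3.27²) = 0.1301.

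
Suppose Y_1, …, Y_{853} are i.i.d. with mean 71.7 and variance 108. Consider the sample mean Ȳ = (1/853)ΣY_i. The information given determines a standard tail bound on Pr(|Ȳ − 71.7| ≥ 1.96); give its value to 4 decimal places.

With mean and variance of each term known, Chebyshev's inequality bounds the deviation of the sum (or sample mean).
Var(Ȳ) = Var(Y_i)/n = 108/853 = 0.12661.
Chebyshev: Pr(|Ȳ − 71.7| ≥ 1.96) ≤ Var(Ȳ)/(1.96)² = 108/(853·1.96²) = 0.0330.

0.0330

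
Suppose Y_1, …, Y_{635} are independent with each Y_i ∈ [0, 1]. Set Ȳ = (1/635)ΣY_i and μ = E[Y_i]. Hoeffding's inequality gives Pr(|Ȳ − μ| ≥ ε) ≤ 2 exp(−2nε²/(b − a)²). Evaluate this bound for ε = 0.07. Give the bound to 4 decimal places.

Exponent: 2nε²/(b − a)² = 2·635·0.07² / 1² = 6.22300.
Bound = 2·exp(−6.22300) = 0.00397.

0.0040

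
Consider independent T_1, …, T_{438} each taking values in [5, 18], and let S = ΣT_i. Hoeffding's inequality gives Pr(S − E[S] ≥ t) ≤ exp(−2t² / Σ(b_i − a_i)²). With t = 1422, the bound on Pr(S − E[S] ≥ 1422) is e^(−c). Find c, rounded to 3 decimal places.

54.635

Σ(b_i − a_i)² = 438·(13)² = 74022.
c = 2t²/74022 = 2·1422²/74022 = 54.6347.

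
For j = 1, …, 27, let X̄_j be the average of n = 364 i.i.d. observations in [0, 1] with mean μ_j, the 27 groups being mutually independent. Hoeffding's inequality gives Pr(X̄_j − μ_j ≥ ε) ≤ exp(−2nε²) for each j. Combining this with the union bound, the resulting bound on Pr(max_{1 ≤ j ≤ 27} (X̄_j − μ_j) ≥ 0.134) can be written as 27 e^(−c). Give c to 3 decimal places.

13.072

Union bound over the 27 events: Pr(max_{1 ≤ j ≤ 27} (X̄_j − μ_j) ≥ 0.134) ≤ 27·exp(−2nε²) = 27 exp(−2·364·0.134²).
So c = 2·364·0.134² = 13.0720.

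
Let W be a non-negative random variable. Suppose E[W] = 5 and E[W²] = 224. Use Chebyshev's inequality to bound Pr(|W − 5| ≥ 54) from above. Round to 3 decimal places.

Var(W) = E[W²] − (E[W])² = 224 − 25 = 199.
Chebyshev's inequality: Pr(|W − μ| ≥ t) ≤ Var(W)/t² = 199/2916 = 0.0682.

0.068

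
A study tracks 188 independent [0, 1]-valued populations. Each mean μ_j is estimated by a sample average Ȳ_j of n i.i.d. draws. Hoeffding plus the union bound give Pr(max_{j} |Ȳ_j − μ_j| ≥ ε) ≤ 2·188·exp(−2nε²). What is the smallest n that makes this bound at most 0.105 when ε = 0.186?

Need 2·188·exp(−2nε²) ≤ 0.105, i.e. exp(−2nε²) ≤ 0.105/376.
So 2nε² ≥ ln(376/0.105) = 8.183384.
Hence n ≥ 8.183384/(2·0.186²) = 118.271.
The smallest integer n is 119.

119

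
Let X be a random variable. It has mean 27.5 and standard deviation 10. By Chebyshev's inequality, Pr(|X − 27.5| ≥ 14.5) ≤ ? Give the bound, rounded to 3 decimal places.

Chebyshev: Pr(|X − μ| ≥ t) ≤ Var(X)/t².
Var(X) = σ² = 10² = 100.
Bound = 100 / 210.25 = 0.4756.

0.476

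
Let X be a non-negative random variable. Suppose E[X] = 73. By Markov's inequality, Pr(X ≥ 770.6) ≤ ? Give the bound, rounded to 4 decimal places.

Markov's inequality: for a non-negative random variable, Pr(X ≥ a) ≤ E[X]/a.
Here E[X] = 73 and a = 770.6, so the bound is 73/770.6 = 0.0947.

0.0947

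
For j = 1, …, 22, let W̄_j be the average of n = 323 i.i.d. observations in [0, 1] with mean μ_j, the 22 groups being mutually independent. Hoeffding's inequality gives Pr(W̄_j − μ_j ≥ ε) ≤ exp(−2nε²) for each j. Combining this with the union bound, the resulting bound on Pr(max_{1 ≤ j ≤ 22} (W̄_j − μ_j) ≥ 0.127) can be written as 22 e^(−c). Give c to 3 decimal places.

10.419

Union bound over the 22 events: Pr(max_{1 ≤ j ≤ 22} (W̄_j − μ_j) ≥ 0.127) ≤ 22·exp(−2nε²) = 22 exp(−2·323·0.127²).
So c = 2·323·0.127² = 10.4193.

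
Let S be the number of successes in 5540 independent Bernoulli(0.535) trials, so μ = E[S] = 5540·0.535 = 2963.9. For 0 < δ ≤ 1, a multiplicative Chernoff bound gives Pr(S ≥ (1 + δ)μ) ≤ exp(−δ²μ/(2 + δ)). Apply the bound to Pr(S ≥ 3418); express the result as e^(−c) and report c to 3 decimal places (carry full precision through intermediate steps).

Write 3418 = (1 + δ)μ, so δ = 3418/2963.9 − 1 = 0.1532103…
Then the exponent is δ²μ/(2 + δ) = (3418 − μ)² / (μ·(2 + δ)) = 32.311194.

32.311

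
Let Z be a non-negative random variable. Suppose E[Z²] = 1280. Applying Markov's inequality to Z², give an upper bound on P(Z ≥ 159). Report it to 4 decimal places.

Since Z ≥ 0, the event {Z ≥ 159} is the same as {Z² ≥ 25281}.
Markov's inequality applied to Z² gives P(Z² ≥ 25281) ≤ E[Z²]/25281 = 1280/25281 = 0.0506.

0.0506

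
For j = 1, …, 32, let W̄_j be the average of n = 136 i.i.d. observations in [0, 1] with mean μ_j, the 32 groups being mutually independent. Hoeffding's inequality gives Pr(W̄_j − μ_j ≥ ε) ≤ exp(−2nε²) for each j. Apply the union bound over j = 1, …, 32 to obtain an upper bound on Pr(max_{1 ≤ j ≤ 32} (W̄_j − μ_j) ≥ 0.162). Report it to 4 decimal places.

Per-experiment Hoeffding bound: exp(−2·136·0.162²) = exp(−7.13837) = 0.00079405.
Union bound over 32 events: 32·0.00079405 = 0.02541.

0.0254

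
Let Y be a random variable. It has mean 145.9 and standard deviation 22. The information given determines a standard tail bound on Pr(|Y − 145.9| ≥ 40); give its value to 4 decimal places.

0.3025

Mean and variance are known, so Chebyshev's inequality applies.
Chebyshev: Pr(|Y − μ| ≥ t) ≤ Var(Y)/t².
Var(Y) = σ² = 22² = 484.
Bound = 484 / 1600 = 0.3025.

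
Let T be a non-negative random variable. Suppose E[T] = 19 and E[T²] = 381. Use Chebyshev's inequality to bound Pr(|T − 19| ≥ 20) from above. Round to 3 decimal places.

0.050

Var(T) = E[T²] − (E[T])² = 381 − 361 = 20.
Chebyshev's inequality: Pr(|T − μ| ≥ t) ≤ Var(T)/t² = 20/400 = 0.0500.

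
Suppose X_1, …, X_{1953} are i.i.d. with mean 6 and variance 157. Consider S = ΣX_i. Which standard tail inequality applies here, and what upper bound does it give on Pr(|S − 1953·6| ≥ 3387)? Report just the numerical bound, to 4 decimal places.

0.0267

With mean and variance of each term known, Chebyshev's inequality bounds the deviation of the sum (or sample mean).
Var(S) = n·Var(X_i) = 1953·157 = 306621.
Chebyshev: Pr(|S − 1953·6| ≥ 3387) ≤ Var(S)/3387² = 306621/11471769 = 0.0267.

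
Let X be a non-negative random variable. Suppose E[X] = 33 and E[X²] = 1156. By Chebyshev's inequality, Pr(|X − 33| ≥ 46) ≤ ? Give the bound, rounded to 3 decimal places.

Var(X) = E[X²] − (E[X])² = 1156 − 1089 = 67.
Chebyshev's inequality: Pr(|X − μ| ≥ t) ≤ Var(X)/t² = 67/2116 = 0.0317.

0.032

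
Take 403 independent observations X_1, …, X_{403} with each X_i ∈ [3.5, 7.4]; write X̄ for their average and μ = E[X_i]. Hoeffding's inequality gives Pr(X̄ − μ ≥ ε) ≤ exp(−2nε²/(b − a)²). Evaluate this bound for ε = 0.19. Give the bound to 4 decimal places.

Exponent: 2nε²/(b − a)² = 2·403·0.19² / 3.9² = 1.91299.
Bound = exp(−1.91299) = 0.14764.

0.1476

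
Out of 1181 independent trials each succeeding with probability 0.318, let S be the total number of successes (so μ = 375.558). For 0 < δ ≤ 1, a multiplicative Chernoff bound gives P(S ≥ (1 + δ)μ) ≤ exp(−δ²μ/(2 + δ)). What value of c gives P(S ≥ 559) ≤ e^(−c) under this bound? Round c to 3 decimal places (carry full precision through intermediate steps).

36.007

Write 559 = (1 + δ)μ, so δ = 559/375.558 − 1 = 0.4884519…
Then the exponent is δ²μ/(2 + δ) = (559 − μ)² / (μ·(2 + δ)) = 36.007361.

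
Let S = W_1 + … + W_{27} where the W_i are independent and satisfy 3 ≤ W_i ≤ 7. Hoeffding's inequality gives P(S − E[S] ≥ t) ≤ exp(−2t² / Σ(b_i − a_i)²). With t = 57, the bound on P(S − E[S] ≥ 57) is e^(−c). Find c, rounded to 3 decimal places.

15.042

Σ(b_i − a_i)² = 27·(4)² = 432.
c = 2t²/432 = 2·57²/432 = 15.0417.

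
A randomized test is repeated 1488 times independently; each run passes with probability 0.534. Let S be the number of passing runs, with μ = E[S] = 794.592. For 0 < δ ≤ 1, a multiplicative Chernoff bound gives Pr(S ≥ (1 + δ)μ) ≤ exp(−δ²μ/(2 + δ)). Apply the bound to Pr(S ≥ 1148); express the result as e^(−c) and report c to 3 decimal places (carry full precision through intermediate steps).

64.294

Write 1148 = (1 + δ)μ, so δ = 1148/794.592 − 1 = 0.4447666…
Then the exponent is δ²μ/(2 + δ) = (1148 − μ)² / (μ·(2 + δ)) = 64.294105.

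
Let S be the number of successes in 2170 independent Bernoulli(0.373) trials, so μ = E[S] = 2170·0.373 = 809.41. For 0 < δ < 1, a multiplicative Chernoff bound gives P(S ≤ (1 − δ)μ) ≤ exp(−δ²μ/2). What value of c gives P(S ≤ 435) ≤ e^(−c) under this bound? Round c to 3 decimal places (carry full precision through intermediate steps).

Write 435 = (1 − δ)μ, so δ = 1 − 435/809.41 = 0.4625715…
Then the exponent is δ²μ/2 = (μ − 435)²/(2μ) = 86.595698.

86.596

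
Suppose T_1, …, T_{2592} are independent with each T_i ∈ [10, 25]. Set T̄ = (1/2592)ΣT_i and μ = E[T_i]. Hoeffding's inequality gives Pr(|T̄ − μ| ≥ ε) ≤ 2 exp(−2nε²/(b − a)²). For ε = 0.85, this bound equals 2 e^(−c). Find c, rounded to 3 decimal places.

16.646

c = 2nε²/(b − a)² = 2·2592·0.85² / 15² = 16.6464.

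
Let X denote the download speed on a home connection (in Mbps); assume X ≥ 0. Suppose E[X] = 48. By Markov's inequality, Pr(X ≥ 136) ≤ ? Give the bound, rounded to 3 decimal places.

Markov's inequality: for a non-negative random variable, Pr(X ≥ a) ≤ E[X]/a.
Here E[X] = 48 and a = 136, so the bound is 48/136 = 0.3529.

0.353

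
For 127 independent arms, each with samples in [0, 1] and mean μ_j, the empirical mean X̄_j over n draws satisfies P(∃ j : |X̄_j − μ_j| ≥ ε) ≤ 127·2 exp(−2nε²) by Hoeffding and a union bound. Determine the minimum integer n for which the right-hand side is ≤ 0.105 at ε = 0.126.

246

Need 2·127·exp(−2nε²) ≤ 0.105, i.e. exp(−2nε²) ≤ 0.105/254.
So 2nε² ≥ ln(254/0.105) = 7.791129.
Hence n ≥ 7.791129/(2·0.126²) = 245.374.
The smallest integer n is 246.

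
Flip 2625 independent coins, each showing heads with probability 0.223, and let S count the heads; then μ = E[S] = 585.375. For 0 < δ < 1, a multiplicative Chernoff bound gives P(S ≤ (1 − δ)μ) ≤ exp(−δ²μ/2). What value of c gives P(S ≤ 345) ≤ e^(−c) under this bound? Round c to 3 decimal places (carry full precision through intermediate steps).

49.353

Write 345 = (1 − δ)μ, so δ = 1 − 345/585.375 = 0.4106342…
Then the exponent is δ²μ/2 = (μ − 345)²/(2μ) = 49.353099.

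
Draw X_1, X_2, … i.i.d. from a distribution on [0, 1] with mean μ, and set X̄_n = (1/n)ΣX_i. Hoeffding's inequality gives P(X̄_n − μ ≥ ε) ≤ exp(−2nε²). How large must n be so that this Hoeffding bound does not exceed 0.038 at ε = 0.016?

Require exp(−2nε²) ≤ 0.038, i.e. 2nε² ≥ ln(1/0.038) = 3.270169.
So n ≥ 3.270169 / (2·0.016²) = 6387.049.
The smallest integer n is 6388.

6388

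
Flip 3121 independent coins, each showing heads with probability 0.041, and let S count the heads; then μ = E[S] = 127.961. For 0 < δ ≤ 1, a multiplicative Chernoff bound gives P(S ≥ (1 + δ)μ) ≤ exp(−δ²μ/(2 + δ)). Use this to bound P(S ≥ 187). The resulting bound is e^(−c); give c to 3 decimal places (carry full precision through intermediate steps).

11.067

Write 187 = (1 + δ)μ, so δ = 187/127.961 − 1 = 0.4613828…
Then the exponent is δ²μ/(2 + δ) = (187 − μ)² / (μ·(2 + δ)) = 11.066778.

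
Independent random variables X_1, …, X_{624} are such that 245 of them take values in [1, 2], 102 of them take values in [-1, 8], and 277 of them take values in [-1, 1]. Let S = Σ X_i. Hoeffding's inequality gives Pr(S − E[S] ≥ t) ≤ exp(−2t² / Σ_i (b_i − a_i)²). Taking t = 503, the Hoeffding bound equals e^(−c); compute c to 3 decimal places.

Σ(b_i − a_i)² = 245·1² + 102·9² + 277·2² = 9615.
c = 2t² / 9615 = 2·503² / 9615 = 52.6280.

52.628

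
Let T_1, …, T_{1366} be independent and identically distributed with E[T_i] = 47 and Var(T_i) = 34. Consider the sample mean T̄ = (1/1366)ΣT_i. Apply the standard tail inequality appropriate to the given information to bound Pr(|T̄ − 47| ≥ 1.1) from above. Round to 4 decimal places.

With mean and variance of each term known, Chebyshev's inequality bounds the deviation of the sum (or sample mean).
Var(T̄) = Var(T_i)/n = 34/1366 = 0.02489.
Chebyshev: Pr(|T̄ − 47| ≥ 1.1) ≤ Var(T̄)/(1.1)² = 34/(1366·1.1²) = 0.0206.

0.0206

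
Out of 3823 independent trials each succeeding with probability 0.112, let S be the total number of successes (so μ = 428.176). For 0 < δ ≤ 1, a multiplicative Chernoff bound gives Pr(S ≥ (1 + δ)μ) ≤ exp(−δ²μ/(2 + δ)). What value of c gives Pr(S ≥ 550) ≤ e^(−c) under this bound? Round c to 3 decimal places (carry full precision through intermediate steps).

15.172

Write 550 = (1 + δ)μ, so δ = 550/428.176 − 1 = 0.2845185…
Then the exponent is δ²μ/(2 + δ) = (550 − μ)² / (μ·(2 + δ)) = 15.172205.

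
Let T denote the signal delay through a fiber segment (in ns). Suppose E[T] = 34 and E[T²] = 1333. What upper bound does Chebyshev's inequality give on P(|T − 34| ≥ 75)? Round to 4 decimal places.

Var(T) = E[T²] − (E[T])² = 1333 − 1156 = 177.
Chebyshev's inequality: P(|T − μ| ≥ t) ≤ Var(T)/t² = 177/5625 = 0.0315.

0.0315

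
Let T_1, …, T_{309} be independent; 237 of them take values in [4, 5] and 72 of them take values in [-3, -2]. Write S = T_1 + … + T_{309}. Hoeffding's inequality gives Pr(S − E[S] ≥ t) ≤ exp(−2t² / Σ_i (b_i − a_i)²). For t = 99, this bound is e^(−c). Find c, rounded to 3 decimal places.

63.437

Σ(b_i − a_i)² = 237·1² + 72·1² = 309.
c = 2t² / 309 = 2·99² / 309 = 63.4369.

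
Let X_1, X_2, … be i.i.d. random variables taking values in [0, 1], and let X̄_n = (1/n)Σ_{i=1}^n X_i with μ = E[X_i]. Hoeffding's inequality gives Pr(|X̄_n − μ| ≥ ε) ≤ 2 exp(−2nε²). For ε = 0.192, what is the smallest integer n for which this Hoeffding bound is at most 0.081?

Require 2·exp(−2nε²) ≤ 0.081, i.e. 2nε² ≥ ln(2/0.081) = 3.206453.
So n ≥ 3.206453 / (2·0.192²) = 43.490.
The smallest integer n is 44.

44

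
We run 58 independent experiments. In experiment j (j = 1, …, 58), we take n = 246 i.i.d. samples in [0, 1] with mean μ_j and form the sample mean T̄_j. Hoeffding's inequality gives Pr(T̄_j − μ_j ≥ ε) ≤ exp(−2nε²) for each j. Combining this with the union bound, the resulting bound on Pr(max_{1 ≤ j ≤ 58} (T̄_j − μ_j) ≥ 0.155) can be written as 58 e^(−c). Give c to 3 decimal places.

11.820

Union bound over the 58 events: Pr(max_{1 ≤ j ≤ 58} (T̄_j − μ_j) ≥ 0.155) ≤ 58·exp(−2nε²) = 58 exp(−2·246·0.155²).
So c = 2·246·0.155² = 11.8203.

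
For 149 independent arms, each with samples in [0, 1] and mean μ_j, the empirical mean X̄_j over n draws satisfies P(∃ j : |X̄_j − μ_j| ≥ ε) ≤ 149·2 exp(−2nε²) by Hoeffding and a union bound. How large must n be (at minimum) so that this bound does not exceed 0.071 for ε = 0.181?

128

Need 2·149·exp(−2nε²) ≤ 0.071, i.e. exp(−2nε²) ≤ 0.071/298.
So 2nε² ≥ ln(298/0.071) = 8.342169.
Hence n ≥ 8.342169/(2·0.181²) = 127.319.
The smallest integer n is 128.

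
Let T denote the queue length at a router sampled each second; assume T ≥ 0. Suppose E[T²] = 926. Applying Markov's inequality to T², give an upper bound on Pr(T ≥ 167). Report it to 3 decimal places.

0.033

Since T ≥ 0, the event {T ≥ 167} is the same as {T² ≥ 27889}.
Markov's inequality applied to T² gives Pr(T² ≥ 27889) ≤ E[T²]/27889 = 926/27889 = 0.0332.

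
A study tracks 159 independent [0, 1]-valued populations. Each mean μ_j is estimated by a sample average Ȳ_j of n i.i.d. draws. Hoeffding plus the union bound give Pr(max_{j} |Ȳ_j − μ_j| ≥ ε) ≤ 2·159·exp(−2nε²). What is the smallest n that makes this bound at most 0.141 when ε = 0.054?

Need 2·159·exp(−2nε²) ≤ 0.141, i.e. exp(−2nε²) ≤ 0.141/318.
So 2nε² ≥ ln(318/0.141) = 7.721047.
Hence n ≥ 7.721047/(2·0.054²) = 1323.911.
The smallest integer n is 1324.

1324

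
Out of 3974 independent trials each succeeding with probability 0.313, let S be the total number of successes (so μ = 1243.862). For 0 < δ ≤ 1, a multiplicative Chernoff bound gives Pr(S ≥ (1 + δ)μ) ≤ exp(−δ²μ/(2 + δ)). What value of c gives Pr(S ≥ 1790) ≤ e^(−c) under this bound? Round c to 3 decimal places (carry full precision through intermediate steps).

98.313

Write 1790 = (1 + δ)μ, so δ = 1790/1243.862 − 1 = 0.4390664…
Then the exponent is δ²μ/(2 + δ) = (1790 − μ)² / (μ·(2 + δ)) = 98.312552.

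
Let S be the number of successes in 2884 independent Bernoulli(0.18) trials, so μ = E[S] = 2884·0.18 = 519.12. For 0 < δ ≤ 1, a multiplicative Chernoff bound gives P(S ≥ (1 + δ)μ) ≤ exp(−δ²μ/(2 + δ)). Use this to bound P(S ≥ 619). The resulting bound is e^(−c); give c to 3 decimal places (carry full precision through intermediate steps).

Write 619 = (1 + δ)μ, so δ = 619/519.12 − 1 = 0.1924025…
Then the exponent is δ²μ/(2 + δ) = (619 − μ)² / (μ·(2 + δ)) = 8.765345.

8.765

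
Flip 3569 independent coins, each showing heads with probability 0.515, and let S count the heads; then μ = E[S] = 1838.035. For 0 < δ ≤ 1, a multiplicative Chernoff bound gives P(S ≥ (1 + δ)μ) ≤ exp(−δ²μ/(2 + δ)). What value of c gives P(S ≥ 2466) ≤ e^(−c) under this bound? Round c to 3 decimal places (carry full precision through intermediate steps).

Write 2466 = (1 + δ)μ, so δ = 2466/1838.035 − 1 = 0.3416502…
Then the exponent is δ²μ/(2 + δ) = (2466 − μ)² / (μ·(2 + δ)) = 91.621012.

91.621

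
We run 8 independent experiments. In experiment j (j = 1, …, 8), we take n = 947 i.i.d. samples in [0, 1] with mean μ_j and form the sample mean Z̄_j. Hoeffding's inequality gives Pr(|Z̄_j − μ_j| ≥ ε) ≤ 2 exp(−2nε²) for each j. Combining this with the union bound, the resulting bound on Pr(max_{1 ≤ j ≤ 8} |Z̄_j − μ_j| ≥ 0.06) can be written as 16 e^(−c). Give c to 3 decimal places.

Union bound over the 8 events: Pr(max_{1 ≤ j ≤ 8} |Z̄_j − μ_j| ≥ 0.06) ≤ 8·2·exp(−2nε²) = 16 exp(−2·947·0.06²).
So c = 2·947·0.06² = 6.8184.

6.818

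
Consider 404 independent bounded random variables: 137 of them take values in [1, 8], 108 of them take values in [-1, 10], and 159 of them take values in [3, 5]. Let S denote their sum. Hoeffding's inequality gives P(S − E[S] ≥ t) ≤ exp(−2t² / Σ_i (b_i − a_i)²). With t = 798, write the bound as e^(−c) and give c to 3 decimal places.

62.380

Σ(b_i − a_i)² = 137·7² + 108·11² + 159·2² = 20417.
c = 2t² / 20417 = 2·798² / 20417 = 62.3798.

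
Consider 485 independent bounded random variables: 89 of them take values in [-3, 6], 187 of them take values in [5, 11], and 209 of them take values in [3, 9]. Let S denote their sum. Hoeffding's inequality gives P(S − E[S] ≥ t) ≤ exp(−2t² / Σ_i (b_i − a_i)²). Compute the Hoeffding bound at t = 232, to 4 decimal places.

0.0066

Σ(b_i − a_i)² = 89·9² + 187·6² + 209·6² = 21465.
Exponent = 2·232² / 21465 = 5.01505.
Bound = exp(−5.01505) = 0.00664.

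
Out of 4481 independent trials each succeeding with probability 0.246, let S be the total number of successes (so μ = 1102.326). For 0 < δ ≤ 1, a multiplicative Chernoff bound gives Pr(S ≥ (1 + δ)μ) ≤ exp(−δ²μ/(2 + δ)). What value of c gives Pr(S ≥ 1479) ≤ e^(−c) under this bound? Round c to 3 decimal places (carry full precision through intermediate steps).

Write 1479 = (1 + δ)μ, so δ = 1479/1102.326 − 1 = 0.3417084…
Then the exponent is δ²μ/(2 + δ) = (1479 − μ)² / (μ·(2 + δ)) = 54.965278.

54.965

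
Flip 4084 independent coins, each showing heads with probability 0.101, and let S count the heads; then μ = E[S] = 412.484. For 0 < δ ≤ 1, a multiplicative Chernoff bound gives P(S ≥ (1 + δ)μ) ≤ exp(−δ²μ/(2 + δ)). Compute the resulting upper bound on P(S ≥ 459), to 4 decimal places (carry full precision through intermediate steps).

0.0835

Write 459 = (1 + δ)μ, so δ = 459/412.484 − 1 = 0.1127704…
Then the exponent is δ²μ/(2 + δ) = (459 − μ)² / (μ·(2 + δ)) = 2.482820.
Bound = exp(−2.482820) = 0.08351.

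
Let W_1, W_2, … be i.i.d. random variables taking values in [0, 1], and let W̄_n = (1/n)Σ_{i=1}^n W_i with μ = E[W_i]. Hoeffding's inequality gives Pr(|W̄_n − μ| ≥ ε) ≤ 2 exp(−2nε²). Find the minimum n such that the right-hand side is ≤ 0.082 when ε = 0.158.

Require 2·exp(−2nε²) ≤ 0.082, i.e. 2nε² ≥ ln(2/0.082) = 3.194183.
So n ≥ 3.194183 / (2·0.158²) = 63.976.
The smallest integer n is 64.

64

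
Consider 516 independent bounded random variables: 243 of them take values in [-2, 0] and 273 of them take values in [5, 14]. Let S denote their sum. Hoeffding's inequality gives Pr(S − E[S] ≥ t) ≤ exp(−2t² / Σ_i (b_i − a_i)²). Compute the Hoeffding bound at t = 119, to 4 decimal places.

Σ(b_i − a_i)² = 243·2² + 273·9² = 23085.
Exponent = 2·119² / 23085 = 1.22686.
Bound = exp(−1.22686) = 0.29321.

0.2932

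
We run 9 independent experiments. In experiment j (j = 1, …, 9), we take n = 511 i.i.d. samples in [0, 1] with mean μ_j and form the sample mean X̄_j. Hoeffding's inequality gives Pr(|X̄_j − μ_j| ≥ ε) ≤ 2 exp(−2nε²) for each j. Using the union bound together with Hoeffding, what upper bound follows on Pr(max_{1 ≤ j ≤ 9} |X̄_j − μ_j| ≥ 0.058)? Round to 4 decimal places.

Per-experiment Hoeffding bound: 2·exp(−2·511·0.058²) = 2·exp(−3.43801) = 0.064257.
Union bound over 9 events: 9·0.064257 = 0.57832.

0.5783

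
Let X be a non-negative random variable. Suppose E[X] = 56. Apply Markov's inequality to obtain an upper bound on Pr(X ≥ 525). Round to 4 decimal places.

Markov's inequality: for a non-negative random variable, Pr(X ≥ a) ≤ E[X]/a.
Here E[X] = 56 and a = 525, so the bound is 56/525 = 0.1067.

0.1067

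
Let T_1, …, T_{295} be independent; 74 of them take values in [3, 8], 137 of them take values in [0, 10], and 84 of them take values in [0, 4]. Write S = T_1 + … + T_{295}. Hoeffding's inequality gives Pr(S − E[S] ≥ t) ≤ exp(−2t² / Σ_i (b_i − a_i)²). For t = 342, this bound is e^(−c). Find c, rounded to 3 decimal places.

Σ(b_i − a_i)² = 74·5² + 137·10² + 84·4² = 16894.
c = 2t² / 16894 = 2·342² / 16894 = 13.8468.

13.847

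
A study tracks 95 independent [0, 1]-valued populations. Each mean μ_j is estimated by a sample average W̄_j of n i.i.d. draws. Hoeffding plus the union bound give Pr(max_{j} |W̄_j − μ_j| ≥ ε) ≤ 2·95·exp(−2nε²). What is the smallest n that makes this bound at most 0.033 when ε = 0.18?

Need 2·95·exp(−2nε²) ≤ 0.033, i.e. exp(−2nε²) ≤ 0.033/190.
So 2nε² ≥ ln(190/0.033) = 8.658272.
Hence n ≥ 8.658272/(2·0.18²) = 133.615.
The smallest integer n is 134.

134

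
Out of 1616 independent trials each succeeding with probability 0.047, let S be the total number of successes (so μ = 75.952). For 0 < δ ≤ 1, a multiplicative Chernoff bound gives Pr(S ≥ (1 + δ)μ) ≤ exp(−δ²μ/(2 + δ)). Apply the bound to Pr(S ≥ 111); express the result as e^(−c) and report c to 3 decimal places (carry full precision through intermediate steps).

6.570

Write 111 = (1 + δ)μ, so δ = 111/75.952 − 1 = 0.4614493…
Then the exponent is δ²μ/(2 + δ) = (111 − μ)² / (μ·(2 + δ)) = 6.570469.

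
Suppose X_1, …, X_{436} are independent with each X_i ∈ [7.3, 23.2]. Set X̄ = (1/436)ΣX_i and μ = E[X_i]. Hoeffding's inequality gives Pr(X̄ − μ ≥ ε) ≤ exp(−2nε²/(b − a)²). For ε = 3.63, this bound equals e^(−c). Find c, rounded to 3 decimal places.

45.450

c = 2nε²/(b − a)² = 2·436·3.63² / 15.9² = 45.4502.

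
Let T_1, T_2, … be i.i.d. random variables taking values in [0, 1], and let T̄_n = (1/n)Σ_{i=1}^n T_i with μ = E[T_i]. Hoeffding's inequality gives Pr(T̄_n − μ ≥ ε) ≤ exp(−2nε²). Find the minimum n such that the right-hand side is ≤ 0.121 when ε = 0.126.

67

Require exp(−2nε²) ≤ 0.121, i.e. 2nε² ≥ ln(1/0.121) = 2.111965.
So n ≥ 2.111965 / (2·0.126²) = 66.514.
The smallest integer n is 67.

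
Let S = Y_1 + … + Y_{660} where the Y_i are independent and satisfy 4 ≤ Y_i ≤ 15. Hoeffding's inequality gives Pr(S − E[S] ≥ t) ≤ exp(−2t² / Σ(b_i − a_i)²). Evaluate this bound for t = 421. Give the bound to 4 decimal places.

0.0118

Σ(b_i − a_i)² = 660·(11)² = 79860.
Exponent = 2·421²/79860 = 4.4388.
Bound = exp(−4.4388) = 0.01181.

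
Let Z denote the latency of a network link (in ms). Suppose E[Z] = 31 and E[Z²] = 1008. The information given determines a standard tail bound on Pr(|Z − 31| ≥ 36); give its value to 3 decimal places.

0.036

The first two moments determine the variance, so Chebyshev's inequality is the sharpest standard bound available.
Var(Z) = E[Z²] − (E[Z])² = 1008 − 961 = 47.
Chebyshev's inequality: Pr(|Z − μ| ≥ t) ≤ Var(Z)/t² = 47/1296 = 0.0363.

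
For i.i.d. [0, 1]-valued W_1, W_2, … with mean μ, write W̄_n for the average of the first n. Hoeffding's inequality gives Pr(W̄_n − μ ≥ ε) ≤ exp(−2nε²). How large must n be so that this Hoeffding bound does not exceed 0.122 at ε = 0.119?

75

Require exp(−2nε²) ≤ 0.122, i.e. 2nε² ≥ ln(1/0.122) = 2.103734.
So n ≥ 2.103734 / (2·0.119²) = 74.279.
The smallest integer n is 75.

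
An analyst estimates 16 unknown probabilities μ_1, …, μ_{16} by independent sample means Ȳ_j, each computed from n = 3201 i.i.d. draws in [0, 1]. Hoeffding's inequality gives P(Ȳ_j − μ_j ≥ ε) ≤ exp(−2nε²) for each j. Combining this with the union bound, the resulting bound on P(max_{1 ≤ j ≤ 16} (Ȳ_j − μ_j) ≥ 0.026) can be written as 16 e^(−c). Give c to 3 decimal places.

Union bound over the 16 events: P(max_{1 ≤ j ≤ 16} (Ȳ_j − μ_j) ≥ 0.026) ≤ 16·exp(−2nε²) = 16 exp(−2·3201·0.026²).
So c = 2·3201·0.026² = 4.3278.

4.328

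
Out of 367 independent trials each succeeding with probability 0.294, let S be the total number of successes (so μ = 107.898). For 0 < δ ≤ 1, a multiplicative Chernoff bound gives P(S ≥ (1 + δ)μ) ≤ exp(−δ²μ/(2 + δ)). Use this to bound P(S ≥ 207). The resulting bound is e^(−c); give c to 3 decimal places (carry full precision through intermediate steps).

31.189

Write 207 = (1 + δ)μ, so δ = 207/107.898 − 1 = 0.9184786…
Then the exponent is δ²μ/(2 + δ) = (207 − μ)² / (μ·(2 + δ)) = 31.188532.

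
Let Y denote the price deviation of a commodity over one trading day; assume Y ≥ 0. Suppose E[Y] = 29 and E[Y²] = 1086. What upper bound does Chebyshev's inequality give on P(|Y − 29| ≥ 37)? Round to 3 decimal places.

0.179

Var(Y) = E[Y²] − (E[Y])² = 1086 − 841 = 245.
Chebyshev's inequality: P(|Y − μ| ≥ t) ≤ Var(Y)/t² = 245/1369 = 0.1790.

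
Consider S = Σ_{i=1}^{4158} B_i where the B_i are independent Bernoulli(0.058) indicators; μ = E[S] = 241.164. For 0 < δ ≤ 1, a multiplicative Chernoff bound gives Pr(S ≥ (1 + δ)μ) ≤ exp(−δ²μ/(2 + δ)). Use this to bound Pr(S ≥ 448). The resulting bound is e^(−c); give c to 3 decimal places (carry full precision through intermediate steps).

62.077

Write 448 = (1 + δ)μ, so δ = 448/241.164 − 1 = 0.857657…
Then the exponent is δ²μ/(2 + δ) = (448 − μ)² / (μ·(2 + δ)) = 62.076851.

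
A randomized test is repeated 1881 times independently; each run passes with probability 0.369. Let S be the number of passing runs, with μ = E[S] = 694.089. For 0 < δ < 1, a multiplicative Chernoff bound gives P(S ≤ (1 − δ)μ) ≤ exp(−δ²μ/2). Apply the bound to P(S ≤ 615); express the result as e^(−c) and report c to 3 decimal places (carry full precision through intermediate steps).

4.506

Write 615 = (1 − δ)μ, so δ = 1 − 615/694.089 = 0.1139465…
Then the exponent is δ²μ/2 = (μ − 615)²/(2μ) = 4.505957.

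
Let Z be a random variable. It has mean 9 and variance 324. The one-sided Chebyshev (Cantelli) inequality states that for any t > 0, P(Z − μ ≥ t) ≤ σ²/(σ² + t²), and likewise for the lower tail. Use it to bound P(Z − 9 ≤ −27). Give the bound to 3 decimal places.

Here σ² = 324 and t = 27, so σ² + t² = 1053.
Cantelli's bound: 324/1053 = 0.3077.

0.308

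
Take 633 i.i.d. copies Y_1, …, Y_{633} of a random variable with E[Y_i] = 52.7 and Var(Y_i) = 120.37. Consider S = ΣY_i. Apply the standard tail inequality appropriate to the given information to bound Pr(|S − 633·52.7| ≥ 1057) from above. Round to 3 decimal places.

With mean and variance of each term known, Chebyshev's inequality bounds the deviation of the sum (or sample mean).
Var(S) = n·Var(Y_i) = 633·120.37 = 76194.21.
Chebyshev: Pr(|S − 633·52.7| ≥ 1057) ≤ Var(S)/1057² = 76194.21/1117249 = 0.0682.

0.068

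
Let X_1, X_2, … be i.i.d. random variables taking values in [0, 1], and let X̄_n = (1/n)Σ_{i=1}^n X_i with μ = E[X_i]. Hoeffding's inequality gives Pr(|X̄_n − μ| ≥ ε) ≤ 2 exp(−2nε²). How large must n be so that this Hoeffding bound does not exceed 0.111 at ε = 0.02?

3615

Require 2·exp(−2nε²) ≤ 0.111, i.e. 2nε² ≥ ln(2/0.111) = 2.891372.
So n ≥ 2.891372 / (2·0.02²) = 3614.215.
The smallest integer n is 3615.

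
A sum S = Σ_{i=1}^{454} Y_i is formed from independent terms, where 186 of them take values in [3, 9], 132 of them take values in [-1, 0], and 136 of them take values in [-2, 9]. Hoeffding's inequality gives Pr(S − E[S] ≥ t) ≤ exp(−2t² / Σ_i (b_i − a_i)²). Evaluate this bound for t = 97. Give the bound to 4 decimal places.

Σ(b_i − a_i)² = 186·6² + 132·1² + 136·11² = 23284.
Exponent = 2·97² / 23284 = 0.80819.
Bound = exp(−0.80819) = 0.44566.

0.4457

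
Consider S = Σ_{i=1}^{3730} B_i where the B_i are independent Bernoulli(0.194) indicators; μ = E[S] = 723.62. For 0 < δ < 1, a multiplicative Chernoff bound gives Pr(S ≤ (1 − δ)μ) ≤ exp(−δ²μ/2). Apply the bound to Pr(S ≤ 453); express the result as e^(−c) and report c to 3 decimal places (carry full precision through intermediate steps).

Write 453 = (1 − δ)μ, so δ = 1 − 453/723.62 = 0.3739808…
Then the exponent is δ²μ/2 = (μ − 453)²/(2μ) = 50.603345.

50.603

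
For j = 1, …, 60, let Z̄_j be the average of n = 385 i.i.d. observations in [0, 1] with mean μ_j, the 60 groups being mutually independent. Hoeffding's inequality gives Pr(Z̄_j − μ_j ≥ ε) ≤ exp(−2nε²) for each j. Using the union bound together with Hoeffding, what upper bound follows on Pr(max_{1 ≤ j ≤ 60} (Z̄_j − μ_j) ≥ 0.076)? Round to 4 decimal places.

Per-experiment Hoeffding bound: exp(−2·385·0.076²) = exp(−4.44752) = 0.011708.
Union bound over 60 events: 60·0.011708 = 0.70245.

0.7025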